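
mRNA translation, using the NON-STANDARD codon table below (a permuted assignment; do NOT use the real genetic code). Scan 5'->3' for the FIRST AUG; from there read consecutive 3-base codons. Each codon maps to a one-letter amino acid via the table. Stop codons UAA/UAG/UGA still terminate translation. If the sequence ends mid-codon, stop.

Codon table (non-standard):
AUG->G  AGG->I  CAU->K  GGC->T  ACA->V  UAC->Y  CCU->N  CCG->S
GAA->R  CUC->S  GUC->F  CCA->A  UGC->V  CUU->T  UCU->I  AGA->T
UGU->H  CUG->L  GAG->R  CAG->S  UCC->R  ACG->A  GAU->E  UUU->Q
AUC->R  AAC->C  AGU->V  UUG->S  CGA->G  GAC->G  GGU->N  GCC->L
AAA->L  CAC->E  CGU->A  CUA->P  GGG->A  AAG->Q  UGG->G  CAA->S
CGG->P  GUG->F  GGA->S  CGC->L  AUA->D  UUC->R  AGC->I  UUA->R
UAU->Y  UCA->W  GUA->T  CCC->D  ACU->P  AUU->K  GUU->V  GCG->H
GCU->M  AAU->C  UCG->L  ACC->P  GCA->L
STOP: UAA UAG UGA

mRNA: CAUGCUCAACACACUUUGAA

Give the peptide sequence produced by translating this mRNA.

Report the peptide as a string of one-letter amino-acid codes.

Answer: GSCVT

Derivation:
start AUG at pos 1
pos 1: AUG -> G; peptide=G
pos 4: CUC -> S; peptide=GS
pos 7: AAC -> C; peptide=GSC
pos 10: ACA -> V; peptide=GSCV
pos 13: CUU -> T; peptide=GSCVT
pos 16: UGA -> STOP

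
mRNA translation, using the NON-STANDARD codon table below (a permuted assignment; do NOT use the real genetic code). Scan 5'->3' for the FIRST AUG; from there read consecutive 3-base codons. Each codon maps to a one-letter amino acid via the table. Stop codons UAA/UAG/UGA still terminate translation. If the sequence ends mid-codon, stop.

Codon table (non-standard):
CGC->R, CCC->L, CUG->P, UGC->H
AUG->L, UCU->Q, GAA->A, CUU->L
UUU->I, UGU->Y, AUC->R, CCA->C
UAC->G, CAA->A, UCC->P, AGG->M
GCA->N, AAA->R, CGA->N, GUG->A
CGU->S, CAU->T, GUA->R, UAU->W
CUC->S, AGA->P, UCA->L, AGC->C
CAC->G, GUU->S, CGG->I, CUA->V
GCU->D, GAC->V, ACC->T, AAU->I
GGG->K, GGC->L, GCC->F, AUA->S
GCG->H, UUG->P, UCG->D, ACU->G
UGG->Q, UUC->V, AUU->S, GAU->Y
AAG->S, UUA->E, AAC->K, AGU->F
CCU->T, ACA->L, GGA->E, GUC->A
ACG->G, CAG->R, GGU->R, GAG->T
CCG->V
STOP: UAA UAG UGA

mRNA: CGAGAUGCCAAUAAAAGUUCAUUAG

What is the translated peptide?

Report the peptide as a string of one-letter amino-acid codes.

start AUG at pos 4
pos 4: AUG -> L; peptide=L
pos 7: CCA -> C; peptide=LC
pos 10: AUA -> S; peptide=LCS
pos 13: AAA -> R; peptide=LCSR
pos 16: GUU -> S; peptide=LCSRS
pos 19: CAU -> T; peptide=LCSRST
pos 22: UAG -> STOP

Answer: LCSRST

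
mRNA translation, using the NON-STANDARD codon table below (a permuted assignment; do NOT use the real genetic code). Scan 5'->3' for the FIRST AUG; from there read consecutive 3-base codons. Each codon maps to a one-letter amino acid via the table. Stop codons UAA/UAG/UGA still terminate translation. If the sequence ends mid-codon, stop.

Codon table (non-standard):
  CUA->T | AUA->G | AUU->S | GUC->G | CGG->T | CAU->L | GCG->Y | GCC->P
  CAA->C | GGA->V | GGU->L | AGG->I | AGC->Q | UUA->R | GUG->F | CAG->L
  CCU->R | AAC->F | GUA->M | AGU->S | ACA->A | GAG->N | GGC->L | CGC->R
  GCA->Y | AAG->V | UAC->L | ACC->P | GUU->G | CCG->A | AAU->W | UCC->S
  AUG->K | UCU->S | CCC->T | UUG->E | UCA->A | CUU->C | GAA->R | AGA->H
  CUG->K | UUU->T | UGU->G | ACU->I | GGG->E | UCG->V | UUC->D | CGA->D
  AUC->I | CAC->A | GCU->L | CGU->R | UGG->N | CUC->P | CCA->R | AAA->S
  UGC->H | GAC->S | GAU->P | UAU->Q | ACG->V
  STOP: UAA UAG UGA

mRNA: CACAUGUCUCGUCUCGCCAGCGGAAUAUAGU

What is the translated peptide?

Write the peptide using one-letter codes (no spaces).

start AUG at pos 3
pos 3: AUG -> K; peptide=K
pos 6: UCU -> S; peptide=KS
pos 9: CGU -> R; peptide=KSR
pos 12: CUC -> P; peptide=KSRP
pos 15: GCC -> P; peptide=KSRPP
pos 18: AGC -> Q; peptide=KSRPPQ
pos 21: GGA -> V; peptide=KSRPPQV
pos 24: AUA -> G; peptide=KSRPPQVG
pos 27: UAG -> STOP

Answer: KSRPPQVG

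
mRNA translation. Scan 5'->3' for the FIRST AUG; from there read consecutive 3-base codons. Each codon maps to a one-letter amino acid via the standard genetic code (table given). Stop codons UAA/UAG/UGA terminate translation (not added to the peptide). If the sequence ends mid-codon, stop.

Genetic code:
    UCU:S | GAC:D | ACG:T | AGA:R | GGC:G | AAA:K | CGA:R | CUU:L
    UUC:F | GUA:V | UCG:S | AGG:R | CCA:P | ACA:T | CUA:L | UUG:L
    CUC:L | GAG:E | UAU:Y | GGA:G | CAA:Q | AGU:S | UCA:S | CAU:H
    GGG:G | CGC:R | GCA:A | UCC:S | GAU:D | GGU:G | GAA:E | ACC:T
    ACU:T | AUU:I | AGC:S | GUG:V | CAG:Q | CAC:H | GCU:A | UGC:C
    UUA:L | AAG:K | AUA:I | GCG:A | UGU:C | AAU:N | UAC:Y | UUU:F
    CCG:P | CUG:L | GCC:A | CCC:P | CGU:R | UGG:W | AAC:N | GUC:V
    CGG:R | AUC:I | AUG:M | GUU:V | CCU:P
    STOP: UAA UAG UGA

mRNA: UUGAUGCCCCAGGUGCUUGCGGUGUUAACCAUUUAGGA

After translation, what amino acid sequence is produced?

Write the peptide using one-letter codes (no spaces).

Answer: MPQVLAVLTI

Derivation:
start AUG at pos 3
pos 3: AUG -> M; peptide=M
pos 6: CCC -> P; peptide=MP
pos 9: CAG -> Q; peptide=MPQ
pos 12: GUG -> V; peptide=MPQV
pos 15: CUU -> L; peptide=MPQVL
pos 18: GCG -> A; peptide=MPQVLA
pos 21: GUG -> V; peptide=MPQVLAV
pos 24: UUA -> L; peptide=MPQVLAVL
pos 27: ACC -> T; peptide=MPQVLAVLT
pos 30: AUU -> I; peptide=MPQVLAVLTI
pos 33: UAG -> STOP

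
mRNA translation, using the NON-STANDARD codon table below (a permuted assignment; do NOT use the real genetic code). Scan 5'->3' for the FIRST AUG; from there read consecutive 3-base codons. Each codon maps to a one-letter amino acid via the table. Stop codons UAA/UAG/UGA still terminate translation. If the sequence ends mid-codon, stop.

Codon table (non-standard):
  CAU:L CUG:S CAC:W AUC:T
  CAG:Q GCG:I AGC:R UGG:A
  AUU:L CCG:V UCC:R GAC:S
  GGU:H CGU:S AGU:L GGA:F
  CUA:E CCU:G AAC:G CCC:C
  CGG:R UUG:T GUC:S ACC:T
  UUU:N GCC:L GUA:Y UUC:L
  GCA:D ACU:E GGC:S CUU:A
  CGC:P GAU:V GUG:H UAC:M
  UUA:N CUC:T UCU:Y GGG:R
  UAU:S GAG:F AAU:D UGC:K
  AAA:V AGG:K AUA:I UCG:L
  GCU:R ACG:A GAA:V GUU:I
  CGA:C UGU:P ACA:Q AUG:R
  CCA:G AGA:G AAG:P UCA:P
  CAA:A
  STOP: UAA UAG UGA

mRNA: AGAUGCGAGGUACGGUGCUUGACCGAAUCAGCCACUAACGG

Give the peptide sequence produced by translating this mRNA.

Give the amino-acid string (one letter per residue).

Answer: RCHAHASCTRW

Derivation:
start AUG at pos 2
pos 2: AUG -> R; peptide=R
pos 5: CGA -> C; peptide=RC
pos 8: GGU -> H; peptide=RCH
pos 11: ACG -> A; peptide=RCHA
pos 14: GUG -> H; peptide=RCHAH
pos 17: CUU -> A; peptide=RCHAHA
pos 20: GAC -> S; peptide=RCHAHAS
pos 23: CGA -> C; peptide=RCHAHASC
pos 26: AUC -> T; peptide=RCHAHASCT
pos 29: AGC -> R; peptide=RCHAHASCTR
pos 32: CAC -> W; peptide=RCHAHASCTRW
pos 35: UAA -> STOP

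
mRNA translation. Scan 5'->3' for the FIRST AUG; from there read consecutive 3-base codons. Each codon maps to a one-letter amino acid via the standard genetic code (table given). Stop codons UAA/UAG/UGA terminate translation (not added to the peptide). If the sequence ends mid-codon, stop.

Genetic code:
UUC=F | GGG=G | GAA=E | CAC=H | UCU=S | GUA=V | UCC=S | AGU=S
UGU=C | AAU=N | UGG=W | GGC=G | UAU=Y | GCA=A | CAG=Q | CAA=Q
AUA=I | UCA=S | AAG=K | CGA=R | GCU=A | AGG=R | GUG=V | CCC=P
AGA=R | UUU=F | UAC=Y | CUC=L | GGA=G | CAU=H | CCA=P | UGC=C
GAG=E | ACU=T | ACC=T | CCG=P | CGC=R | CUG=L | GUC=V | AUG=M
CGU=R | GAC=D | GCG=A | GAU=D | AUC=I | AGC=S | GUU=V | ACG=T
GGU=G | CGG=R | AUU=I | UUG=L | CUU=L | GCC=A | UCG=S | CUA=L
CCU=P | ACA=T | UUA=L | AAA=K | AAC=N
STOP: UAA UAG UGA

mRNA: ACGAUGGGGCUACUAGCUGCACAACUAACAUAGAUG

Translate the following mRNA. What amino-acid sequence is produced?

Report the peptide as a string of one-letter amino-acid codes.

start AUG at pos 3
pos 3: AUG -> M; peptide=M
pos 6: GGG -> G; peptide=MG
pos 9: CUA -> L; peptide=MGL
pos 12: CUA -> L; peptide=MGLL
pos 15: GCU -> A; peptide=MGLLA
pos 18: GCA -> A; peptide=MGLLAA
pos 21: CAA -> Q; peptide=MGLLAAQ
pos 24: CUA -> L; peptide=MGLLAAQL
pos 27: ACA -> T; peptide=MGLLAAQLT
pos 30: UAG -> STOP

Answer: MGLLAAQLT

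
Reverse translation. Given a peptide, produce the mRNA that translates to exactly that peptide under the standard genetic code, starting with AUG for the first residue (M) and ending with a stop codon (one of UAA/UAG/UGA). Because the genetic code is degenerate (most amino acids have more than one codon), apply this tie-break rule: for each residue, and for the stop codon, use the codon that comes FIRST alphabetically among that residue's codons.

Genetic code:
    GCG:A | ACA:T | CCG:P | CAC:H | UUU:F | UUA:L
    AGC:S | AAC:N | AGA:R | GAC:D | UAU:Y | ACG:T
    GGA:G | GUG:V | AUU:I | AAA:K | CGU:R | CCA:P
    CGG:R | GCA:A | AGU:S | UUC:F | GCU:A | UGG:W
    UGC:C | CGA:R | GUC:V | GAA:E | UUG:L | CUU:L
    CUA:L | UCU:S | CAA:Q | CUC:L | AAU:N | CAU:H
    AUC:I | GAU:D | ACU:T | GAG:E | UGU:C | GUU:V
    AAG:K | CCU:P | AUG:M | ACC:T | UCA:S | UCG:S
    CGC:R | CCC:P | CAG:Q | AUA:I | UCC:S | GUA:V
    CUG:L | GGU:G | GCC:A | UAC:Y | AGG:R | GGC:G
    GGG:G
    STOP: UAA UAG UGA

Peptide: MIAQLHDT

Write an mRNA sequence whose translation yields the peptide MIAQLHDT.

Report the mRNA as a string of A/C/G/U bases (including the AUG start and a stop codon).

Answer: mRNA: AUGAUAGCACAACUACACGACACAUAA

Derivation:
residue 1: M -> AUG (start codon)
residue 2: I codons sorted = AUA,AUC,AUU -> pick first = AUA
residue 3: A codons sorted = GCA,GCC,GCG,GCU -> pick first = GCA
residue 4: Q codons sorted = CAA,CAG -> pick first = CAA
residue 5: L codons sorted = CUA,CUC,CUG,CUU,UUA,UUG -> pick first = CUA
residue 6: H codons sorted = CAC,CAU -> pick first = CAC
residue 7: D codons sorted = GAC,GAU -> pick first = GAC
residue 8: T codons sorted = ACA,ACC,ACG,ACU -> pick first = ACA
terminator: stop codons sorted = UAA,UAG,UGA -> pick first = UAA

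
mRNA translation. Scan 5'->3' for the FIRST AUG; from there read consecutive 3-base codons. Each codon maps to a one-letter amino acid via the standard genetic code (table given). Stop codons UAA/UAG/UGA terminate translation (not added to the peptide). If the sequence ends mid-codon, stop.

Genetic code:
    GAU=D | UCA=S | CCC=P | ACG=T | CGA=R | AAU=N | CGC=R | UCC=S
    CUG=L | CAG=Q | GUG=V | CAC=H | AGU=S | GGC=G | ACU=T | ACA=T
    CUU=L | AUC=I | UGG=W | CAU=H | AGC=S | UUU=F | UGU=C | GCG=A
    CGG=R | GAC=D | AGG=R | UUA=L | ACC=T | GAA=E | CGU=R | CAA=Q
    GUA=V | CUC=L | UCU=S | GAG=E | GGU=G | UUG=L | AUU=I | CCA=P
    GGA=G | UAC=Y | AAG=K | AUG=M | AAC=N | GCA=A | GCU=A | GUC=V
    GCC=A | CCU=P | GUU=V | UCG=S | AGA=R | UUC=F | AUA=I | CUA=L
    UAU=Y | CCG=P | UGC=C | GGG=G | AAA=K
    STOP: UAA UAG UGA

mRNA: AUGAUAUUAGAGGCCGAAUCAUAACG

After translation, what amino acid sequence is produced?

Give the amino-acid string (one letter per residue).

start AUG at pos 0
pos 0: AUG -> M; peptide=M
pos 3: AUA -> I; peptide=MI
pos 6: UUA -> L; peptide=MIL
pos 9: GAG -> E; peptide=MILE
pos 12: GCC -> A; peptide=MILEA
pos 15: GAA -> E; peptide=MILEAE
pos 18: UCA -> S; peptide=MILEAES
pos 21: UAA -> STOP

Answer: MILEAES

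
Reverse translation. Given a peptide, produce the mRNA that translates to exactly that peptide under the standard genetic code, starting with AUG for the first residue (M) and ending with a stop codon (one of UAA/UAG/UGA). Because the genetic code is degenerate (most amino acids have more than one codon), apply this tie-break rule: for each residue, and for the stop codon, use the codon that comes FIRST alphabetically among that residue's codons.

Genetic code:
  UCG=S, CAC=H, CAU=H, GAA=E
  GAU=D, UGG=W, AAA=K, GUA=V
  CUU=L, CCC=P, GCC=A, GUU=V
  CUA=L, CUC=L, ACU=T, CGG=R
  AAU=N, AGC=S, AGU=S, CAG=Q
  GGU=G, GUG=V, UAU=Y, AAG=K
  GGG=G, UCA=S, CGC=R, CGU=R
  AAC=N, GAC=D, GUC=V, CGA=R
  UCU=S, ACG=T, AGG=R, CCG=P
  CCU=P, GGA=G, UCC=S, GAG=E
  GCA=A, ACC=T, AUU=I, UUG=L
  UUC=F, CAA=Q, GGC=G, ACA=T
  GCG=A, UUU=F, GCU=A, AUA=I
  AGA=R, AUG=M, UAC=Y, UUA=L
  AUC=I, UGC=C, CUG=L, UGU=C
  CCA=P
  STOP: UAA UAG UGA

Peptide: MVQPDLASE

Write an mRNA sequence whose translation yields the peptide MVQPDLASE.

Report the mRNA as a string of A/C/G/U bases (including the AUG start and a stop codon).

Answer: mRNA: AUGGUACAACCAGACCUAGCAAGCGAAUAA

Derivation:
residue 1: M -> AUG (start codon)
residue 2: V codons sorted = GUA,GUC,GUG,GUU -> pick first = GUA
residue 3: Q codons sorted = CAA,CAG -> pick first = CAA
residue 4: P codons sorted = CCA,CCC,CCG,CCU -> pick first = CCA
residue 5: D codons sorted = GAC,GAU -> pick first = GAC
residue 6: L codons sorted = CUA,CUC,CUG,CUU,UUA,UUG -> pick first = CUA
residue 7: A codons sorted = GCA,GCC,GCG,GCU -> pick first = GCA
residue 8: S codons sorted = AGC,AGU,UCA,UCC,UCG,UCU -> pick first = AGC
residue 9: E codons sorted = GAA,GAG -> pick first = GAA
terminator: stop codons sorted = UAA,UAG,UGA -> pick first = UAA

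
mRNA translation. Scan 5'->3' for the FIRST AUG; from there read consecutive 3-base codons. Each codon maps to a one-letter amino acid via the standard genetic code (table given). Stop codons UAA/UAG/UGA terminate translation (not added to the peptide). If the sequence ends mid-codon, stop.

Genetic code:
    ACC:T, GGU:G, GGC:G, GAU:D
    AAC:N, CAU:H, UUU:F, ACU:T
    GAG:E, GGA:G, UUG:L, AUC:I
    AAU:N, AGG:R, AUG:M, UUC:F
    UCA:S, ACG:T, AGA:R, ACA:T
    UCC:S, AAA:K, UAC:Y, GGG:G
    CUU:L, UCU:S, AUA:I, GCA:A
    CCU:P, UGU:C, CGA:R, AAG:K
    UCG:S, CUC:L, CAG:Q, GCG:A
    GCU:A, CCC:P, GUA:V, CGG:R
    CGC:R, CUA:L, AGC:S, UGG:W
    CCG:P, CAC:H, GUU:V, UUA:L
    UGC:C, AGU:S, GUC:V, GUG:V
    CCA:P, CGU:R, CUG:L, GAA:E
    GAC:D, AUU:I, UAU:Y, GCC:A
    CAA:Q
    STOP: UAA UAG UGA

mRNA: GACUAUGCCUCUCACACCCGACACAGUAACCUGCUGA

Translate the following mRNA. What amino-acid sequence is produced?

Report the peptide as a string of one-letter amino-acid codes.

Answer: MPLTPDTVTC

Derivation:
start AUG at pos 4
pos 4: AUG -> M; peptide=M
pos 7: CCU -> P; peptide=MP
pos 10: CUC -> L; peptide=MPL
pos 13: ACA -> T; peptide=MPLT
pos 16: CCC -> P; peptide=MPLTP
pos 19: GAC -> D; peptide=MPLTPD
pos 22: ACA -> T; peptide=MPLTPDT
pos 25: GUA -> V; peptide=MPLTPDTV
pos 28: ACC -> T; peptide=MPLTPDTVT
pos 31: UGC -> C; peptide=MPLTPDTVTC
pos 34: UGA -> STOP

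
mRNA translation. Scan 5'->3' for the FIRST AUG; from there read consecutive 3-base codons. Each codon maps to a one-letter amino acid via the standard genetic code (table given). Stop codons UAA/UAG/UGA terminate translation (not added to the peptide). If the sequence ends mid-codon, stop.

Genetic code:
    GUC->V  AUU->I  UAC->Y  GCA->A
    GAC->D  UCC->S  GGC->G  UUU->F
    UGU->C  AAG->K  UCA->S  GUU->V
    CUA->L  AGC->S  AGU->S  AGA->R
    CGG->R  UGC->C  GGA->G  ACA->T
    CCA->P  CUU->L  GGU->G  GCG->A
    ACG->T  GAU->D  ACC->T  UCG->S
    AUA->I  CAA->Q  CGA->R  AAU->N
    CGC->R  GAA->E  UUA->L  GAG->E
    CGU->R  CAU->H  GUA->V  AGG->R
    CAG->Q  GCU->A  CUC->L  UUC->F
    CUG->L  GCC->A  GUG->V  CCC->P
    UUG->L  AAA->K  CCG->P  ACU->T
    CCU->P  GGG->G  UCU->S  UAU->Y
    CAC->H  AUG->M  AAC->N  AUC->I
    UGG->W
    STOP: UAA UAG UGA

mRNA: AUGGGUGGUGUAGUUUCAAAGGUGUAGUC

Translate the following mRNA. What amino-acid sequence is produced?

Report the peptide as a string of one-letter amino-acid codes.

Answer: MGGVVSKV

Derivation:
start AUG at pos 0
pos 0: AUG -> M; peptide=M
pos 3: GGU -> G; peptide=MG
pos 6: GGU -> G; peptide=MGG
pos 9: GUA -> V; peptide=MGGV
pos 12: GUU -> V; peptide=MGGVV
pos 15: UCA -> S; peptide=MGGVVS
pos 18: AAG -> K; peptide=MGGVVSK
pos 21: GUG -> V; peptide=MGGVVSKV
pos 24: UAG -> STOP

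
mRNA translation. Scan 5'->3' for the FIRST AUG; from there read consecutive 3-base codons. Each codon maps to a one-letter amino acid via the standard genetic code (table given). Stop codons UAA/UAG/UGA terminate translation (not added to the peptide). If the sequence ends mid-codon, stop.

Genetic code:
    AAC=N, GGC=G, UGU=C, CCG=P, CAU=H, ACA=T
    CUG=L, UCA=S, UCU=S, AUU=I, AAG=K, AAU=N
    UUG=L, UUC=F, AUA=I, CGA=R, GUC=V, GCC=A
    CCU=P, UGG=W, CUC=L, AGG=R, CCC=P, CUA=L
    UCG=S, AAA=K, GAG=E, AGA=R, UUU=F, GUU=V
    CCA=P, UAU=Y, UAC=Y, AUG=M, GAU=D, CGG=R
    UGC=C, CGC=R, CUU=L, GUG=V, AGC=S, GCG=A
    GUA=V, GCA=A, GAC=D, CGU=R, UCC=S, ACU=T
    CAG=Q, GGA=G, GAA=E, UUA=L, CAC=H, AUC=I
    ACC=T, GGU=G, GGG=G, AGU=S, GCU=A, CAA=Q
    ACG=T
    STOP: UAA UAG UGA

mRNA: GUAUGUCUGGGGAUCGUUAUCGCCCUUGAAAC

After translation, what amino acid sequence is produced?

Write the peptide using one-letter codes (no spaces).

start AUG at pos 2
pos 2: AUG -> M; peptide=M
pos 5: UCU -> S; peptide=MS
pos 8: GGG -> G; peptide=MSG
pos 11: GAU -> D; peptide=MSGD
pos 14: CGU -> R; peptide=MSGDR
pos 17: UAU -> Y; peptide=MSGDRY
pos 20: CGC -> R; peptide=MSGDRYR
pos 23: CCU -> P; peptide=MSGDRYRP
pos 26: UGA -> STOP

Answer: MSGDRYRP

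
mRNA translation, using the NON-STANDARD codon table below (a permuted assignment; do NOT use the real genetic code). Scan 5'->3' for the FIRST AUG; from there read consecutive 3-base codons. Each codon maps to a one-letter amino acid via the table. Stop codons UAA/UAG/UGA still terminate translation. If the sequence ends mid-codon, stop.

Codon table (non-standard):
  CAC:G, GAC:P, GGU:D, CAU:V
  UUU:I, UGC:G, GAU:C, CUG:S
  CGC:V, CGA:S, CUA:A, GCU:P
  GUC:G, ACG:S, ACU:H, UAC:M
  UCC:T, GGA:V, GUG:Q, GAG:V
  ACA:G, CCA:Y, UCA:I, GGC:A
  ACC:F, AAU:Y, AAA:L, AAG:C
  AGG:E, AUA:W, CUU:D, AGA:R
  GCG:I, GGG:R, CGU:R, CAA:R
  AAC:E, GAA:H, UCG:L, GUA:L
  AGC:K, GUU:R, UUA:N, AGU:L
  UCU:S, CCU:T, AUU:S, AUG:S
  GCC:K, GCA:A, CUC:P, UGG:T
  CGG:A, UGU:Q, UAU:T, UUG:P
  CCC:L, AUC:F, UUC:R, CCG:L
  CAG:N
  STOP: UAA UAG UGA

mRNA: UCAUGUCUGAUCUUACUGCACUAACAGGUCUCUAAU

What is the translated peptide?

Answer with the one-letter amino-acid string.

start AUG at pos 2
pos 2: AUG -> S; peptide=S
pos 5: UCU -> S; peptide=SS
pos 8: GAU -> C; peptide=SSC
pos 11: CUU -> D; peptide=SSCD
pos 14: ACU -> H; peptide=SSCDH
pos 17: GCA -> A; peptide=SSCDHA
pos 20: CUA -> A; peptide=SSCDHAA
pos 23: ACA -> G; peptide=SSCDHAAG
pos 26: GGU -> D; peptide=SSCDHAAGD
pos 29: CUC -> P; peptide=SSCDHAAGDP
pos 32: UAA -> STOP

Answer: SSCDHAAGDP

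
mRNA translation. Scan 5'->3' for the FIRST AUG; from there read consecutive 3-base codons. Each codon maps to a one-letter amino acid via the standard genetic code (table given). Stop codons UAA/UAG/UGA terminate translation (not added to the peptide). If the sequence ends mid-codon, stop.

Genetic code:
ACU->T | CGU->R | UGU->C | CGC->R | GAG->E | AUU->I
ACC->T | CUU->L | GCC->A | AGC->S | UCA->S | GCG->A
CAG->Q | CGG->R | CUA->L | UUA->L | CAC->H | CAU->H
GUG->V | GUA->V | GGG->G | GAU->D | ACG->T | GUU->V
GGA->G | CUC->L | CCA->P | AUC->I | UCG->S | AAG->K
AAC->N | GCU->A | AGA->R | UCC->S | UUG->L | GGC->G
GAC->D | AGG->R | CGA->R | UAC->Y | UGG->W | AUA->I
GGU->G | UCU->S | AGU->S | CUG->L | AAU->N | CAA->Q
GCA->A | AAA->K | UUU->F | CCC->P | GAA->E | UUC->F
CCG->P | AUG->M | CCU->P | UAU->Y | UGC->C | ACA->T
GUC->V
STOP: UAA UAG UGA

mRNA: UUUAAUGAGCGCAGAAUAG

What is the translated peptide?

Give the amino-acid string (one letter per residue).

Answer: MSAE

Derivation:
start AUG at pos 4
pos 4: AUG -> M; peptide=M
pos 7: AGC -> S; peptide=MS
pos 10: GCA -> A; peptide=MSA
pos 13: GAA -> E; peptide=MSAE
pos 16: UAG -> STOP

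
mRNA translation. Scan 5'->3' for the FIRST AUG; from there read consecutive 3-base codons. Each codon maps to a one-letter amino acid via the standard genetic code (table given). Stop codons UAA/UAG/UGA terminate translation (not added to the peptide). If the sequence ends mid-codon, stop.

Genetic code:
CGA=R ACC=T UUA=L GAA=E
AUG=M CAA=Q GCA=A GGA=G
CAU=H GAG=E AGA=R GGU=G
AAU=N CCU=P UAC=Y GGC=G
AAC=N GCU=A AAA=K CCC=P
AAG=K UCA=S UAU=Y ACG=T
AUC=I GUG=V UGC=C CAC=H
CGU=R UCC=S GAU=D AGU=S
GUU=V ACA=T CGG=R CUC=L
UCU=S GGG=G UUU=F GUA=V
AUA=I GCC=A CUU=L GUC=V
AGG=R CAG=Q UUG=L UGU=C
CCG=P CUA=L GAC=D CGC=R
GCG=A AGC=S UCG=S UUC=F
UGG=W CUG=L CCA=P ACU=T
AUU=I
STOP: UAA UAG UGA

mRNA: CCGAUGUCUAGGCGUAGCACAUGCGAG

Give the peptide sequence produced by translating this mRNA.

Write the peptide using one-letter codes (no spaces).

Answer: MSRRSTCE

Derivation:
start AUG at pos 3
pos 3: AUG -> M; peptide=M
pos 6: UCU -> S; peptide=MS
pos 9: AGG -> R; peptide=MSR
pos 12: CGU -> R; peptide=MSRR
pos 15: AGC -> S; peptide=MSRRS
pos 18: ACA -> T; peptide=MSRRST
pos 21: UGC -> C; peptide=MSRRSTC
pos 24: GAG -> E; peptide=MSRRSTCE
pos 27: only 0 nt remain (<3), stop (end of mRNA)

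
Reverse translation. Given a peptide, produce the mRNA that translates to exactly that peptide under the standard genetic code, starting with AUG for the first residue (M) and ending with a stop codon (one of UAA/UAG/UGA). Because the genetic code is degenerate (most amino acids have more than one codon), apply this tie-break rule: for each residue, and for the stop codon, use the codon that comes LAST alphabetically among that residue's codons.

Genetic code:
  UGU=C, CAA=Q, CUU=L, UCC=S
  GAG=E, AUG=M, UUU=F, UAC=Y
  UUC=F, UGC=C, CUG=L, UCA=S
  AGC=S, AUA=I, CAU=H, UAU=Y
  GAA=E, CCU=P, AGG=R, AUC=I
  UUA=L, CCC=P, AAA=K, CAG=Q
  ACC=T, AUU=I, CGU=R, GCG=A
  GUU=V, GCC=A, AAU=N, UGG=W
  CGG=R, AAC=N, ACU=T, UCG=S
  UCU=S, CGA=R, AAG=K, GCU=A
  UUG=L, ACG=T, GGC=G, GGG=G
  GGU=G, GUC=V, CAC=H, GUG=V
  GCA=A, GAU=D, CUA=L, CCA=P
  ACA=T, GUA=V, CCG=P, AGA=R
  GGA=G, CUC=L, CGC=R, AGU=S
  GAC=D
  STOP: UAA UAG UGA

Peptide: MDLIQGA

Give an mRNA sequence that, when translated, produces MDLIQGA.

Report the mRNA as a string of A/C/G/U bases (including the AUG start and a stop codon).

residue 1: M -> AUG (start codon)
residue 2: D codons sorted = GAC,GAU -> pick last = GAU
residue 3: L codons sorted = CUA,CUC,CUG,CUU,UUA,UUG -> pick last = UUG
residue 4: I codons sorted = AUA,AUC,AUU -> pick last = AUU
residue 5: Q codons sorted = CAA,CAG -> pick last = CAG
residue 6: G codons sorted = GGA,GGC,GGG,GGU -> pick last = GGU
residue 7: A codons sorted = GCA,GCC,GCG,GCU -> pick last = GCU
terminator: stop codons sorted = UAA,UAG,UGA -> pick last = UGA

Answer: mRNA: AUGGAUUUGAUUCAGGGUGCUUGA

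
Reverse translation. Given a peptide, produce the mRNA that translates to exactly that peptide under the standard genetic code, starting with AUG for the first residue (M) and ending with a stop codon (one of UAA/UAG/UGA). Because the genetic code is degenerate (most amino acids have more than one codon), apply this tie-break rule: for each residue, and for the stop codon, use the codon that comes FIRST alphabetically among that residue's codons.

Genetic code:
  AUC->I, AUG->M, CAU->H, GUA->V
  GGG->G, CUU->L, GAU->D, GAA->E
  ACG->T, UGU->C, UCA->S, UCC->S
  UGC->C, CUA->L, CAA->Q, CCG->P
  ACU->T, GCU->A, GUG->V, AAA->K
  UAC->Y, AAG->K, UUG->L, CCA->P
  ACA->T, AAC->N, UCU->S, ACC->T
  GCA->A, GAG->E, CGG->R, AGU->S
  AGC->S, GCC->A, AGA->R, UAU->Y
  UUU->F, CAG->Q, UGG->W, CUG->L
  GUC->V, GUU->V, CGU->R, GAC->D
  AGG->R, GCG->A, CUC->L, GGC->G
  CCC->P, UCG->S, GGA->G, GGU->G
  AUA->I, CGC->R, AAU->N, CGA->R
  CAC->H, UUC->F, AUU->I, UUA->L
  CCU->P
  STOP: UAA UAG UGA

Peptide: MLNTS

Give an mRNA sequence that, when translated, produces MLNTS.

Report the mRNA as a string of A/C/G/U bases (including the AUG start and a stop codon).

Answer: mRNA: AUGCUAAACACAAGCUAA

Derivation:
residue 1: M -> AUG (start codon)
residue 2: L codons sorted = CUA,CUC,CUG,CUU,UUA,UUG -> pick first = CUA
residue 3: N codons sorted = AAC,AAU -> pick first = AAC
residue 4: T codons sorted = ACA,ACC,ACG,ACU -> pick first = ACA
residue 5: S codons sorted = AGC,AGU,UCA,UCC,UCG,UCU -> pick first = AGC
terminator: stop codons sorted = UAA,UAG,UGA -> pick first = UAA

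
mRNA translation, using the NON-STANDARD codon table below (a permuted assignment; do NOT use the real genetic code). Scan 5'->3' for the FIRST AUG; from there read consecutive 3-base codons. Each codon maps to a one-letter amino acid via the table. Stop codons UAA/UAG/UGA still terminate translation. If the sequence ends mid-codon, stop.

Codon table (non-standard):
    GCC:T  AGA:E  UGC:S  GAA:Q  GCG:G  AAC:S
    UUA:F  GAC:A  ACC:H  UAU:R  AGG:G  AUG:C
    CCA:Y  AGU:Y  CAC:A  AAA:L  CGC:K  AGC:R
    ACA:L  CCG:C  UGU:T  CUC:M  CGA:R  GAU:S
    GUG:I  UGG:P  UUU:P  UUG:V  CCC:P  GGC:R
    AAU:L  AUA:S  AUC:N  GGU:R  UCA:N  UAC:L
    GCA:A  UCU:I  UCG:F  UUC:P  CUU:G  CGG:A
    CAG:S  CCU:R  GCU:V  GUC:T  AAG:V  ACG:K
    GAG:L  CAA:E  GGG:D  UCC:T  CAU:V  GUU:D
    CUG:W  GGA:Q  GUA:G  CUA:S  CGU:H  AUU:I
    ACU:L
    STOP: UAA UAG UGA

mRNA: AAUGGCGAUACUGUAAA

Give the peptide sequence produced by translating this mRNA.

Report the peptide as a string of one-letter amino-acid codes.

Answer: CGSW

Derivation:
start AUG at pos 1
pos 1: AUG -> C; peptide=C
pos 4: GCG -> G; peptide=CG
pos 7: AUA -> S; peptide=CGS
pos 10: CUG -> W; peptide=CGSW
pos 13: UAA -> STOP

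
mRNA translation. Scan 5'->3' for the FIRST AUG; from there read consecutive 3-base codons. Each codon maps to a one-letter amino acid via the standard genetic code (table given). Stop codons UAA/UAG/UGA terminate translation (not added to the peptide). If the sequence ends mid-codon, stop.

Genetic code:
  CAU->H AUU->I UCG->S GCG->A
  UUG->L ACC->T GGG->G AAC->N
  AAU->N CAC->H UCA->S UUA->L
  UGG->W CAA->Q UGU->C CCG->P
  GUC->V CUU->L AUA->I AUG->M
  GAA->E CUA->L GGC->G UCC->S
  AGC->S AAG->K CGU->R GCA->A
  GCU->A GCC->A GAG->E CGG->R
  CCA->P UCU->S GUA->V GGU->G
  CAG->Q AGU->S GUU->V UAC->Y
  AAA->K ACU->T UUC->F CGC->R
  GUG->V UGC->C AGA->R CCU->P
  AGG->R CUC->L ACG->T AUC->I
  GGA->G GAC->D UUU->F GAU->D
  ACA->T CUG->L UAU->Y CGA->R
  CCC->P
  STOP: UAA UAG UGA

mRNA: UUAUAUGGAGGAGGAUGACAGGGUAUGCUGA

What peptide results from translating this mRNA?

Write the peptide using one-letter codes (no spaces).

Answer: MEEDDRVC

Derivation:
start AUG at pos 4
pos 4: AUG -> M; peptide=M
pos 7: GAG -> E; peptide=ME
pos 10: GAG -> E; peptide=MEE
pos 13: GAU -> D; peptide=MEED
pos 16: GAC -> D; peptide=MEEDD
pos 19: AGG -> R; peptide=MEEDDR
pos 22: GUA -> V; peptide=MEEDDRV
pos 25: UGC -> C; peptide=MEEDDRVC
pos 28: UGA -> STOP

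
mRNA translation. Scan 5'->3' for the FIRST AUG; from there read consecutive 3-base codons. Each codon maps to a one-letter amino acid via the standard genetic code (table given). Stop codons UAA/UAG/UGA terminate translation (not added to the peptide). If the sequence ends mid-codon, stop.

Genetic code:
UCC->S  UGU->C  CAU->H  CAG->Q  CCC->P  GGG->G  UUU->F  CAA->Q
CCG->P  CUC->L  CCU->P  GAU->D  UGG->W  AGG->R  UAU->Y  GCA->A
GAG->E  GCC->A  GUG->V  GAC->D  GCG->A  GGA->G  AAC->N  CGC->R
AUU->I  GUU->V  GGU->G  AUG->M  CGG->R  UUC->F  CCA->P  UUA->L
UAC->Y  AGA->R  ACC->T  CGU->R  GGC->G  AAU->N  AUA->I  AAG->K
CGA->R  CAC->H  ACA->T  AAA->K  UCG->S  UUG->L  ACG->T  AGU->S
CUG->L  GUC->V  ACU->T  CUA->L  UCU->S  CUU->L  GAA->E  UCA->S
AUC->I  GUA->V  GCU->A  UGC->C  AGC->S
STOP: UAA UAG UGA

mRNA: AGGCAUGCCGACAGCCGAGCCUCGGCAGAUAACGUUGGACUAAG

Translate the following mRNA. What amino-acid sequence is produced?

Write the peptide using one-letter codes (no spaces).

start AUG at pos 4
pos 4: AUG -> M; peptide=M
pos 7: CCG -> P; peptide=MP
pos 10: ACA -> T; peptide=MPT
pos 13: GCC -> A; peptide=MPTA
pos 16: GAG -> E; peptide=MPTAE
pos 19: CCU -> P; peptide=MPTAEP
pos 22: CGG -> R; peptide=MPTAEPR
pos 25: CAG -> Q; peptide=MPTAEPRQ
pos 28: AUA -> I; peptide=MPTAEPRQI
pos 31: ACG -> T; peptide=MPTAEPRQIT
pos 34: UUG -> L; peptide=MPTAEPRQITL
pos 37: GAC -> D; peptide=MPTAEPRQITLD
pos 40: UAA -> STOP

Answer: MPTAEPRQITLD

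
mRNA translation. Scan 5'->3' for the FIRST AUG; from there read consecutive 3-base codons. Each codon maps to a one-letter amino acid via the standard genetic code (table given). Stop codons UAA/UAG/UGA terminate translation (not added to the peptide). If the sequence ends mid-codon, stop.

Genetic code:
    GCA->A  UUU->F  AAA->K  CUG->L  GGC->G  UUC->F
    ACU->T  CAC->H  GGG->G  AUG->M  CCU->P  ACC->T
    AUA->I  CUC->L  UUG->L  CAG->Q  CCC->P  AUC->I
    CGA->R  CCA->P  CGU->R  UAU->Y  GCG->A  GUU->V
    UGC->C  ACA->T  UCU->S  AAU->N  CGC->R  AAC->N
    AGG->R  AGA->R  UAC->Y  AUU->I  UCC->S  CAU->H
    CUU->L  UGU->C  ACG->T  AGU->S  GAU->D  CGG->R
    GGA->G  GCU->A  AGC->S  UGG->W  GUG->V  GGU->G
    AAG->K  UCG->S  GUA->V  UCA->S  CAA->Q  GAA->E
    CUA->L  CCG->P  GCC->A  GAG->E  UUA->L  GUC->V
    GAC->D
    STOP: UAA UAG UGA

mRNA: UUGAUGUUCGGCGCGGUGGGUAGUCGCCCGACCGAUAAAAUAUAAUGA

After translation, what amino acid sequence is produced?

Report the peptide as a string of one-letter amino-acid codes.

Answer: MFGAVGSRPTDKI

Derivation:
start AUG at pos 3
pos 3: AUG -> M; peptide=M
pos 6: UUC -> F; peptide=MF
pos 9: GGC -> G; peptide=MFG
pos 12: GCG -> A; peptide=MFGA
pos 15: GUG -> V; peptide=MFGAV
pos 18: GGU -> G; peptide=MFGAVG
pos 21: AGU -> S; peptide=MFGAVGS
pos 24: CGC -> R; peptide=MFGAVGSR
pos 27: CCG -> P; peptide=MFGAVGSRP
pos 30: ACC -> T; peptide=MFGAVGSRPT
pos 33: GAU -> D; peptide=MFGAVGSRPTD
pos 36: AAA -> K; peptide=MFGAVGSRPTDK
pos 39: AUA -> I; peptide=MFGAVGSRPTDKI
pos 42: UAA -> STOP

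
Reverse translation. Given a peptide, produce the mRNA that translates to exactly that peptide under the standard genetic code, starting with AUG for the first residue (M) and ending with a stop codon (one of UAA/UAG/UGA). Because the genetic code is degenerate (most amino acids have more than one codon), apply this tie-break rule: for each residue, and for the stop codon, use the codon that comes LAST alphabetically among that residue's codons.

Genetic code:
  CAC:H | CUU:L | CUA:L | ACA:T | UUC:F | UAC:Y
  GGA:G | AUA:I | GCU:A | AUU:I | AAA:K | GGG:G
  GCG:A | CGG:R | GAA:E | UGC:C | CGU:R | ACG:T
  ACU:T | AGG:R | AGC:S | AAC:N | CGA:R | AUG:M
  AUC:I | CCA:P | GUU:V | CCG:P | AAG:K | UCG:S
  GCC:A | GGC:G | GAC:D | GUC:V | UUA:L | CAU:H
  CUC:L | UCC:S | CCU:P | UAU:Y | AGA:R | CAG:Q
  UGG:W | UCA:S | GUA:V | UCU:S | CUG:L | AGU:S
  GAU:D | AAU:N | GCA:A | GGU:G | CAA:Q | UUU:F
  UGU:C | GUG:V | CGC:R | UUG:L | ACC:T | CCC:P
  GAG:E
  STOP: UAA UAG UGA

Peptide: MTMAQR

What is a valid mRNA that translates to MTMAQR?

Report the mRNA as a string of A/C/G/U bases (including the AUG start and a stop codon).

Answer: mRNA: AUGACUAUGGCUCAGCGUUGA

Derivation:
residue 1: M -> AUG (start codon)
residue 2: T codons sorted = ACA,ACC,ACG,ACU -> pick last = ACU
residue 3: M -> AUG (only codon)
residue 4: A codons sorted = GCA,GCC,GCG,GCU -> pick last = GCU
residue 5: Q codons sorted = CAA,CAG -> pick last = CAG
residue 6: R codons sorted = AGA,AGG,CGA,CGC,CGG,CGU -> pick last = CGU
terminator: stop codons sorted = UAA,UAG,UGA -> pick last = UGA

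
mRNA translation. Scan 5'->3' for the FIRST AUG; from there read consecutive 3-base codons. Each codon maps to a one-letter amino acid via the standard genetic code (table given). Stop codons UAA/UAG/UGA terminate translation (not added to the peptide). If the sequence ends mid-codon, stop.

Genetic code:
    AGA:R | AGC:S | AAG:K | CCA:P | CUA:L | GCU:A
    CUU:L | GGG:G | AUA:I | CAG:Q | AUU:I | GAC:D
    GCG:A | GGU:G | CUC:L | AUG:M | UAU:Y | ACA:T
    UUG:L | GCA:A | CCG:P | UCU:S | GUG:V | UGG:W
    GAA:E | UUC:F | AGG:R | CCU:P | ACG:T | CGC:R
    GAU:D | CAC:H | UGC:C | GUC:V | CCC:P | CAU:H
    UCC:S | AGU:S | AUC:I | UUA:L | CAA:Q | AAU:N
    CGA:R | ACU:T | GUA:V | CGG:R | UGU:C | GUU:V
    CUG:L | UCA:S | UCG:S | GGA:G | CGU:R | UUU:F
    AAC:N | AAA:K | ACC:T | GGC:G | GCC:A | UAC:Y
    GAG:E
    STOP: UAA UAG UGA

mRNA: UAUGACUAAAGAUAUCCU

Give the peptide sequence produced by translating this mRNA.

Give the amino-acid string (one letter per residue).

start AUG at pos 1
pos 1: AUG -> M; peptide=M
pos 4: ACU -> T; peptide=MT
pos 7: AAA -> K; peptide=MTK
pos 10: GAU -> D; peptide=MTKD
pos 13: AUC -> I; peptide=MTKDI
pos 16: only 2 nt remain (<3), stop (end of mRNA)

Answer: MTKDI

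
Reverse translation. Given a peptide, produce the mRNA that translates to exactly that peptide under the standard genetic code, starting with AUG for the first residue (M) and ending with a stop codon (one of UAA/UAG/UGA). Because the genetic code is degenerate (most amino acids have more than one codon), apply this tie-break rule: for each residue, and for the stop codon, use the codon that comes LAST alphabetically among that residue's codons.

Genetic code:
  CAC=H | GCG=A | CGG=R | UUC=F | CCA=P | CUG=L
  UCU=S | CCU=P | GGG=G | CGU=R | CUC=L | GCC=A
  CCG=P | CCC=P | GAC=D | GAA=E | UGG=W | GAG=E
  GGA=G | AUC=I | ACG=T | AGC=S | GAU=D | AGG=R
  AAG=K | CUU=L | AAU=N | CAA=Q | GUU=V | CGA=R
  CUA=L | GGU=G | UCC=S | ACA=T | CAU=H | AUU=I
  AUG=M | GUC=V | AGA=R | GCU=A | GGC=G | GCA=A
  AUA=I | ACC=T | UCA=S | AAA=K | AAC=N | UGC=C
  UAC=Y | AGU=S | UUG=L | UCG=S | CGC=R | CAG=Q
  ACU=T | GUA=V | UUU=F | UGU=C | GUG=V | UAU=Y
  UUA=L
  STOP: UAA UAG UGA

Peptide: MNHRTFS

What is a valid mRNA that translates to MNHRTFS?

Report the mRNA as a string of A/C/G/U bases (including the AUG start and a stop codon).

residue 1: M -> AUG (start codon)
residue 2: N codons sorted = AAC,AAU -> pick last = AAU
residue 3: H codons sorted = CAC,CAU -> pick last = CAU
residue 4: R codons sorted = AGA,AGG,CGA,CGC,CGG,CGU -> pick last = CGU
residue 5: T codons sorted = ACA,ACC,ACG,ACU -> pick last = ACU
residue 6: F codons sorted = UUC,UUU -> pick last = UUU
residue 7: S codons sorted = AGC,AGU,UCA,UCC,UCG,UCU -> pick last = UCU
terminator: stop codons sorted = UAA,UAG,UGA -> pick last = UGA

Answer: mRNA: AUGAAUCAUCGUACUUUUUCUUGA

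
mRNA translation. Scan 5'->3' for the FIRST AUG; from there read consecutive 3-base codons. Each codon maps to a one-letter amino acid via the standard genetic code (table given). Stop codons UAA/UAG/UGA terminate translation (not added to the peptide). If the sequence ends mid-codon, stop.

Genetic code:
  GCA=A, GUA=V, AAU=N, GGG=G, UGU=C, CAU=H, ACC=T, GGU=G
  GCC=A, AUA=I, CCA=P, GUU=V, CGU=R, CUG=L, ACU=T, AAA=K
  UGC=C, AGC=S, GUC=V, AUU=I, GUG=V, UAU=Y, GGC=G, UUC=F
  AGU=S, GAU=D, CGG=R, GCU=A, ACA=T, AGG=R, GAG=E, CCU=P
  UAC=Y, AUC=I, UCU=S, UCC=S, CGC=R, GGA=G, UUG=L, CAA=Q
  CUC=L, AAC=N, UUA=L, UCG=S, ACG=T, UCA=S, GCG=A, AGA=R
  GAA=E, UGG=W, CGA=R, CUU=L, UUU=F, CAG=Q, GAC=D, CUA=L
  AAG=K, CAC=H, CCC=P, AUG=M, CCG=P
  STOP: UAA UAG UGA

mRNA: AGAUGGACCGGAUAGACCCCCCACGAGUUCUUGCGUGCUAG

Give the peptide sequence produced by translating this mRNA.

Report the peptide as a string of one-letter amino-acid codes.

start AUG at pos 2
pos 2: AUG -> M; peptide=M
pos 5: GAC -> D; peptide=MD
pos 8: CGG -> R; peptide=MDR
pos 11: AUA -> I; peptide=MDRI
pos 14: GAC -> D; peptide=MDRID
pos 17: CCC -> P; peptide=MDRIDP
pos 20: CCA -> P; peptide=MDRIDPP
pos 23: CGA -> R; peptide=MDRIDPPR
pos 26: GUU -> V; peptide=MDRIDPPRV
pos 29: CUU -> L; peptide=MDRIDPPRVL
pos 32: GCG -> A; peptide=MDRIDPPRVLA
pos 35: UGC -> C; peptide=MDRIDPPRVLAC
pos 38: UAG -> STOP

Answer: MDRIDPPRVLAC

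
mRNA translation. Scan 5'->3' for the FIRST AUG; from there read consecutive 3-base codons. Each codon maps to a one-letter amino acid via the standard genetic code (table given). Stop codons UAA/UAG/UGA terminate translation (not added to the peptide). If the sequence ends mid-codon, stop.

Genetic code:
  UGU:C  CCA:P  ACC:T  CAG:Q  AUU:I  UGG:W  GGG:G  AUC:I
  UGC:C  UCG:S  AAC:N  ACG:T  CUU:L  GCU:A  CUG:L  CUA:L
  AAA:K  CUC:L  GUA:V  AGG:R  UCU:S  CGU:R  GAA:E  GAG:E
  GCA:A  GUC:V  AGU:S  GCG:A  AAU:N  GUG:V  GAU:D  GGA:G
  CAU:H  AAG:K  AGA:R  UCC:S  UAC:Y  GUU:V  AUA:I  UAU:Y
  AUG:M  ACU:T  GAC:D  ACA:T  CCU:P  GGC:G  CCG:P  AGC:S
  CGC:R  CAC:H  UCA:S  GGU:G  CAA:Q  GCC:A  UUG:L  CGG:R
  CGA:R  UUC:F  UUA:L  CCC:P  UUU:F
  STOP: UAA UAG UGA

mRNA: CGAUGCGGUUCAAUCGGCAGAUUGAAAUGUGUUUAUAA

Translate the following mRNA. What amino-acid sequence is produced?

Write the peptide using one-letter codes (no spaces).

Answer: MRFNRQIEMCL

Derivation:
start AUG at pos 2
pos 2: AUG -> M; peptide=M
pos 5: CGG -> R; peptide=MR
pos 8: UUC -> F; peptide=MRF
pos 11: AAU -> N; peptide=MRFN
pos 14: CGG -> R; peptide=MRFNR
pos 17: CAG -> Q; peptide=MRFNRQ
pos 20: AUU -> I; peptide=MRFNRQI
pos 23: GAA -> E; peptide=MRFNRQIE
pos 26: AUG -> M; peptide=MRFNRQIEM
pos 29: UGU -> C; peptide=MRFNRQIEMC
pos 32: UUA -> L; peptide=MRFNRQIEMCL
pos 35: UAA -> STOP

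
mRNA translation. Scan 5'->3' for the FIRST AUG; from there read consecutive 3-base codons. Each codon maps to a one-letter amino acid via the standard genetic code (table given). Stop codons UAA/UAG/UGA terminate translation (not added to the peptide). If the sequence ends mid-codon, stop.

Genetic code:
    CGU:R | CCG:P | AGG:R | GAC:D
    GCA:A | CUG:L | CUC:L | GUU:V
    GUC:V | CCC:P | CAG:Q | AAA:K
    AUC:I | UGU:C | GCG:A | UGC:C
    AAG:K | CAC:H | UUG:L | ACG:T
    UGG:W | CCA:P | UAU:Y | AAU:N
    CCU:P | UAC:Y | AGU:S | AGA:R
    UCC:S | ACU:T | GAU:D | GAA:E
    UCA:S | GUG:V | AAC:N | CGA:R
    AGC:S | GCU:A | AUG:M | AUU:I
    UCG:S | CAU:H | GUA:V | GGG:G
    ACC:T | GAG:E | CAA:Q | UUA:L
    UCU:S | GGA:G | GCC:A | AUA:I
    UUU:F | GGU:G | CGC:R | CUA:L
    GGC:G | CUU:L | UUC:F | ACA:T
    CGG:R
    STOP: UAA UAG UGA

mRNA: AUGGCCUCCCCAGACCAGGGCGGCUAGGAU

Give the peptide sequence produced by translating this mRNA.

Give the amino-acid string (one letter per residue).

Answer: MASPDQGG

Derivation:
start AUG at pos 0
pos 0: AUG -> M; peptide=M
pos 3: GCC -> A; peptide=MA
pos 6: UCC -> S; peptide=MAS
pos 9: CCA -> P; peptide=MASP
pos 12: GAC -> D; peptide=MASPD
pos 15: CAG -> Q; peptide=MASPDQ
pos 18: GGC -> G; peptide=MASPDQG
pos 21: GGC -> G; peptide=MASPDQGG
pos 24: UAG -> STOP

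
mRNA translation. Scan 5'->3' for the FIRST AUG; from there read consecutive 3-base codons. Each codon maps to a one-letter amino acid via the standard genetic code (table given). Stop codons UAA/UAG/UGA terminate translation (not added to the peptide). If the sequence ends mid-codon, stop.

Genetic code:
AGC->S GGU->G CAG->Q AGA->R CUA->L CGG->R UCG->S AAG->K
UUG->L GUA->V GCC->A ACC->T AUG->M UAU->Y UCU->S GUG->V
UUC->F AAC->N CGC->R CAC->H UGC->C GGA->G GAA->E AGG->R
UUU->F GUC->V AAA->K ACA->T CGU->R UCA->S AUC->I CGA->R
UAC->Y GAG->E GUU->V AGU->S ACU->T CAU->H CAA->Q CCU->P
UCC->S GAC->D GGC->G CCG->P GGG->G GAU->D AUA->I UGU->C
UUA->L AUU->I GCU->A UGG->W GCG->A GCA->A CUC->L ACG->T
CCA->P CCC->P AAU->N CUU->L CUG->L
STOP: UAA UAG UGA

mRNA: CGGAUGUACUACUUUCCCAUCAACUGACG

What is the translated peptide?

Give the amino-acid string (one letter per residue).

start AUG at pos 3
pos 3: AUG -> M; peptide=M
pos 6: UAC -> Y; peptide=MY
pos 9: UAC -> Y; peptide=MYY
pos 12: UUU -> F; peptide=MYYF
pos 15: CCC -> P; peptide=MYYFP
pos 18: AUC -> I; peptide=MYYFPI
pos 21: AAC -> N; peptide=MYYFPIN
pos 24: UGA -> STOP

Answer: MYYFPIN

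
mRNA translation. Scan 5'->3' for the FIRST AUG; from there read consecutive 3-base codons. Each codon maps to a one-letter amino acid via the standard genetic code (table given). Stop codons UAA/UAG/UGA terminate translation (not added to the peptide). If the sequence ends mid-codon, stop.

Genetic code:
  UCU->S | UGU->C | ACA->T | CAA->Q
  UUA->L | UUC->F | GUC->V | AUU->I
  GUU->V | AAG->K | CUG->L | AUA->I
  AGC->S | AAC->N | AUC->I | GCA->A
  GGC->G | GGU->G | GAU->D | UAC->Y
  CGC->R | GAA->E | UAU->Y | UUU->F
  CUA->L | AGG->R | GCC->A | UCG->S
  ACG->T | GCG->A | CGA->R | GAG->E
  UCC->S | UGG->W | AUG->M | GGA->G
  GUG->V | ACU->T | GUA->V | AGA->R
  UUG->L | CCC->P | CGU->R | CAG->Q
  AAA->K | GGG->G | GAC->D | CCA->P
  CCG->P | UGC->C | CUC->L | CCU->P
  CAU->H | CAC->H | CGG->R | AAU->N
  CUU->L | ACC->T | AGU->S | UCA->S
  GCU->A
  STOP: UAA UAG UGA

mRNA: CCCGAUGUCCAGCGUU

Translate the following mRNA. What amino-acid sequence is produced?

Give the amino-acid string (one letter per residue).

start AUG at pos 4
pos 4: AUG -> M; peptide=M
pos 7: UCC -> S; peptide=MS
pos 10: AGC -> S; peptide=MSS
pos 13: GUU -> V; peptide=MSSV
pos 16: only 0 nt remain (<3), stop (end of mRNA)

Answer: MSSV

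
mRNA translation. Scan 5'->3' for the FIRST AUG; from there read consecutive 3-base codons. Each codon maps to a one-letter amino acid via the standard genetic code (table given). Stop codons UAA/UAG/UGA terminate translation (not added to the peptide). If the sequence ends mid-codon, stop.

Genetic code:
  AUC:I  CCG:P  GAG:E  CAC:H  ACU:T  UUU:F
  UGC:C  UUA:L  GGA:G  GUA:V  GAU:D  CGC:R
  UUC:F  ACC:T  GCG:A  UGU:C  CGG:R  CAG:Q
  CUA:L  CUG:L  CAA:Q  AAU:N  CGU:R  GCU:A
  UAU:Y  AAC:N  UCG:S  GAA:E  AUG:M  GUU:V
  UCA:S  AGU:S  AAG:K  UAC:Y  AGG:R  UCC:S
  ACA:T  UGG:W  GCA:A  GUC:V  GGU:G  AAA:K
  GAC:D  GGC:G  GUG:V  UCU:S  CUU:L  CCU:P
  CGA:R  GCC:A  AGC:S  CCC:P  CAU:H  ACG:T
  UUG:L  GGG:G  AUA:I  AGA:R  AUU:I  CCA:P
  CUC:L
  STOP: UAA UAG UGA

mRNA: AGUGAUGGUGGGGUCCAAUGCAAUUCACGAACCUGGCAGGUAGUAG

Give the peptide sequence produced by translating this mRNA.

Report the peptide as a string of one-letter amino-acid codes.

start AUG at pos 4
pos 4: AUG -> M; peptide=M
pos 7: GUG -> V; peptide=MV
pos 10: GGG -> G; peptide=MVG
pos 13: UCC -> S; peptide=MVGS
pos 16: AAU -> N; peptide=MVGSN
pos 19: GCA -> A; peptide=MVGSNA
pos 22: AUU -> I; peptide=MVGSNAI
pos 25: CAC -> H; peptide=MVGSNAIH
pos 28: GAA -> E; peptide=MVGSNAIHE
pos 31: CCU -> P; peptide=MVGSNAIHEP
pos 34: GGC -> G; peptide=MVGSNAIHEPG
pos 37: AGG -> R; peptide=MVGSNAIHEPGR
pos 40: UAG -> STOP

Answer: MVGSNAIHEPGR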